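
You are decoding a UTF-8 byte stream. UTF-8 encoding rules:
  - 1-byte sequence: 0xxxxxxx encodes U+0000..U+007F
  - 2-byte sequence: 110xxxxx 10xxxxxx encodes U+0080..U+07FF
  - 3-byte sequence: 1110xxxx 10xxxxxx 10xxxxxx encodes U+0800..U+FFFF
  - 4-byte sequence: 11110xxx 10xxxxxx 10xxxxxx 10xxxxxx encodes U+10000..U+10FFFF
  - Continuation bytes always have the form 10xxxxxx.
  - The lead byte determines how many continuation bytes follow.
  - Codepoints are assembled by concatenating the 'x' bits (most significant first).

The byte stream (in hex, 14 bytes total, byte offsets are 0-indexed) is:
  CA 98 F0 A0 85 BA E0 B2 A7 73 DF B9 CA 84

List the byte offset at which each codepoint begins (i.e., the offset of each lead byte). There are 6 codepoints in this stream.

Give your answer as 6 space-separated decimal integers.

Answer: 0 2 6 9 10 12

Derivation:
Byte[0]=CA: 2-byte lead, need 1 cont bytes. acc=0xA
Byte[1]=98: continuation. acc=(acc<<6)|0x18=0x298
Completed: cp=U+0298 (starts at byte 0)
Byte[2]=F0: 4-byte lead, need 3 cont bytes. acc=0x0
Byte[3]=A0: continuation. acc=(acc<<6)|0x20=0x20
Byte[4]=85: continuation. acc=(acc<<6)|0x05=0x805
Byte[5]=BA: continuation. acc=(acc<<6)|0x3A=0x2017A
Completed: cp=U+2017A (starts at byte 2)
Byte[6]=E0: 3-byte lead, need 2 cont bytes. acc=0x0
Byte[7]=B2: continuation. acc=(acc<<6)|0x32=0x32
Byte[8]=A7: continuation. acc=(acc<<6)|0x27=0xCA7
Completed: cp=U+0CA7 (starts at byte 6)
Byte[9]=73: 1-byte ASCII. cp=U+0073
Byte[10]=DF: 2-byte lead, need 1 cont bytes. acc=0x1F
Byte[11]=B9: continuation. acc=(acc<<6)|0x39=0x7F9
Completed: cp=U+07F9 (starts at byte 10)
Byte[12]=CA: 2-byte lead, need 1 cont bytes. acc=0xA
Byte[13]=84: continuation. acc=(acc<<6)|0x04=0x284
Completed: cp=U+0284 (starts at byte 12)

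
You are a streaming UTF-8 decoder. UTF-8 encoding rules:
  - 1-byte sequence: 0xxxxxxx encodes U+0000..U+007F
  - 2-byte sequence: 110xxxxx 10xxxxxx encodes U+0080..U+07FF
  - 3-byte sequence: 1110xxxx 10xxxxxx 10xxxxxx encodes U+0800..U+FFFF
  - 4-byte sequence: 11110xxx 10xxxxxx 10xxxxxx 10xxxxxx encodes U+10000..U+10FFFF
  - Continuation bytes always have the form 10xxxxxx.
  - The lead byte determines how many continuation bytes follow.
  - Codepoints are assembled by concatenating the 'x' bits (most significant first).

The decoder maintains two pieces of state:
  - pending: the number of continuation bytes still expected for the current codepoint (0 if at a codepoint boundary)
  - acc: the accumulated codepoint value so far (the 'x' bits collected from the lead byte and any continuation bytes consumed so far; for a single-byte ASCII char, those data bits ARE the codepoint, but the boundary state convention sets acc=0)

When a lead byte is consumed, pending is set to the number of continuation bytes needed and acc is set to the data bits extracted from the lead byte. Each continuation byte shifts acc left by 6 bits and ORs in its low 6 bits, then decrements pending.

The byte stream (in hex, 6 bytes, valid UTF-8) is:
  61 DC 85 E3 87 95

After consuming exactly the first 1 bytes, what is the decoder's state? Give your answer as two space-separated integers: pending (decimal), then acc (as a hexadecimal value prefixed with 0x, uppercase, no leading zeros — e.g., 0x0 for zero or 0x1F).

Byte[0]=61: 1-byte. pending=0, acc=0x0

Answer: 0 0x0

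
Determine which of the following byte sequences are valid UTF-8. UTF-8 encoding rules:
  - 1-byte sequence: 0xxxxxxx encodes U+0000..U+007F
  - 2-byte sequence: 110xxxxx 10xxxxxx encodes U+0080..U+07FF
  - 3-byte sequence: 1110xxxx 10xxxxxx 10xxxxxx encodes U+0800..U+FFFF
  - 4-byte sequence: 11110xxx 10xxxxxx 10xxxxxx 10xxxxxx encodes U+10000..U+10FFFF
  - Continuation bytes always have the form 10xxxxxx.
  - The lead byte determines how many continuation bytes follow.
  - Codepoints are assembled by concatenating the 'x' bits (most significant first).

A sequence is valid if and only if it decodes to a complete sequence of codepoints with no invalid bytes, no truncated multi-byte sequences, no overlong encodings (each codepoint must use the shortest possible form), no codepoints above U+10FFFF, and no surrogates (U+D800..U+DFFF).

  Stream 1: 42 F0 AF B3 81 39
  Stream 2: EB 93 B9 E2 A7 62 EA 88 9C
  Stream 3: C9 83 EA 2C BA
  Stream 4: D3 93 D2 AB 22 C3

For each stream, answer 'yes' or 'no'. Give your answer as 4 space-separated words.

Stream 1: decodes cleanly. VALID
Stream 2: error at byte offset 5. INVALID
Stream 3: error at byte offset 3. INVALID
Stream 4: error at byte offset 6. INVALID

Answer: yes no no no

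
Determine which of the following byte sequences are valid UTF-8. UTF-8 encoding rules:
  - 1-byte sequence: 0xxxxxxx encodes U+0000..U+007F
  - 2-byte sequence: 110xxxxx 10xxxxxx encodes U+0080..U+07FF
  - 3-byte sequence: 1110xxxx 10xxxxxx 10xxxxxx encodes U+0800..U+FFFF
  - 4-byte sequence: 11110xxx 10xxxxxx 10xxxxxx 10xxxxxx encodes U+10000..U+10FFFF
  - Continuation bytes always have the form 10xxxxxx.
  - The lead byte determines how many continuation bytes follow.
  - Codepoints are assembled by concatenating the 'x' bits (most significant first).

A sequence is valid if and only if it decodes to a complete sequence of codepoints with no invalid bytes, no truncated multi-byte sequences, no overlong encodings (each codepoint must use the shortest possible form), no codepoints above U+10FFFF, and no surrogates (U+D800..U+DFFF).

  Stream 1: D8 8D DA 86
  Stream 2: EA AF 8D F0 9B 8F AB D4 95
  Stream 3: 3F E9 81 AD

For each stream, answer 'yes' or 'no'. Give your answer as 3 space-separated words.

Answer: yes yes yes

Derivation:
Stream 1: decodes cleanly. VALID
Stream 2: decodes cleanly. VALID
Stream 3: decodes cleanly. VALID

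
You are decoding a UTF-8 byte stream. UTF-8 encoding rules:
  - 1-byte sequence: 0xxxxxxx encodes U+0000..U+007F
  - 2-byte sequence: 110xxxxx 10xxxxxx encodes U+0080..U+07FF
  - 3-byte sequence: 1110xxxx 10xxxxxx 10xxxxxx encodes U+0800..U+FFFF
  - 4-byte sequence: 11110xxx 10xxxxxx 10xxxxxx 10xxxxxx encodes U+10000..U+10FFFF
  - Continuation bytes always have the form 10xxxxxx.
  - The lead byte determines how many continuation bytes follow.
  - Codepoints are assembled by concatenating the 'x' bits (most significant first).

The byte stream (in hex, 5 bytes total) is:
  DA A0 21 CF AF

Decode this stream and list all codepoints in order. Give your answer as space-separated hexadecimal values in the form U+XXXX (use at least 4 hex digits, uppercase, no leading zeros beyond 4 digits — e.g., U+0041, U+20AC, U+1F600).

Answer: U+06A0 U+0021 U+03EF

Derivation:
Byte[0]=DA: 2-byte lead, need 1 cont bytes. acc=0x1A
Byte[1]=A0: continuation. acc=(acc<<6)|0x20=0x6A0
Completed: cp=U+06A0 (starts at byte 0)
Byte[2]=21: 1-byte ASCII. cp=U+0021
Byte[3]=CF: 2-byte lead, need 1 cont bytes. acc=0xF
Byte[4]=AF: continuation. acc=(acc<<6)|0x2F=0x3EF
Completed: cp=U+03EF (starts at byte 3)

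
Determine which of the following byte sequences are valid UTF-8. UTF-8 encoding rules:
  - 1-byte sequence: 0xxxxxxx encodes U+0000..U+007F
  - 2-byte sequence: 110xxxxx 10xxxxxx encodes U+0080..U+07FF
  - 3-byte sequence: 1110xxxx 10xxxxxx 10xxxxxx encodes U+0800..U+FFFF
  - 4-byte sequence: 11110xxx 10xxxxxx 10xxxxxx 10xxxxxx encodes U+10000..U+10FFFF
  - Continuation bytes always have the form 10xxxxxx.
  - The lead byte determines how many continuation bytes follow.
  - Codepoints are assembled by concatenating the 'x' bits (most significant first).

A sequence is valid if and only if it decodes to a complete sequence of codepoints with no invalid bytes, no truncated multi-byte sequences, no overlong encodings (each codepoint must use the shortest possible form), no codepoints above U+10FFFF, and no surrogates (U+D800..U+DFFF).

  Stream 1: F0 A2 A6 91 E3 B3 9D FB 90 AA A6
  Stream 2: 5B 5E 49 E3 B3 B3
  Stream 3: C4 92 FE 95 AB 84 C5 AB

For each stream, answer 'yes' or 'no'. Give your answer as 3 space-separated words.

Answer: no yes no

Derivation:
Stream 1: error at byte offset 7. INVALID
Stream 2: decodes cleanly. VALID
Stream 3: error at byte offset 2. INVALID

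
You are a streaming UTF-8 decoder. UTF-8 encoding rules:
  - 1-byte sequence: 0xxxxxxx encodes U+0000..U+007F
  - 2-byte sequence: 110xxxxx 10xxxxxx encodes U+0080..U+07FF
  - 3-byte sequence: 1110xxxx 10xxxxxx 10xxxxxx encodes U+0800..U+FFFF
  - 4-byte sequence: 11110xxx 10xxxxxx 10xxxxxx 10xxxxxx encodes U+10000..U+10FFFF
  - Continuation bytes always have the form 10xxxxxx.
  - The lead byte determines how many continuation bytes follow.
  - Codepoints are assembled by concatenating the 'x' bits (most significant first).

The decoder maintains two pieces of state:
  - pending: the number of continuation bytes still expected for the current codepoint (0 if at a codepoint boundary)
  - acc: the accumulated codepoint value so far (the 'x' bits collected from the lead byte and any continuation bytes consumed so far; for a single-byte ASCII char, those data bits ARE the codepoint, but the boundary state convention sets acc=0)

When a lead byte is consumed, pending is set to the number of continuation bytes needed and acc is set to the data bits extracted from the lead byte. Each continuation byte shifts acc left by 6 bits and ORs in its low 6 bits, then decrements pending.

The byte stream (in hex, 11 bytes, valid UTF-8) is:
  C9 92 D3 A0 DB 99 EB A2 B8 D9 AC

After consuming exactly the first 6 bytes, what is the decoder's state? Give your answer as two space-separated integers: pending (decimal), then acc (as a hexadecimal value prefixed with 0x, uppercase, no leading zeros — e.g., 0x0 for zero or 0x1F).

Answer: 0 0x6D9

Derivation:
Byte[0]=C9: 2-byte lead. pending=1, acc=0x9
Byte[1]=92: continuation. acc=(acc<<6)|0x12=0x252, pending=0
Byte[2]=D3: 2-byte lead. pending=1, acc=0x13
Byte[3]=A0: continuation. acc=(acc<<6)|0x20=0x4E0, pending=0
Byte[4]=DB: 2-byte lead. pending=1, acc=0x1B
Byte[5]=99: continuation. acc=(acc<<6)|0x19=0x6D9, pending=0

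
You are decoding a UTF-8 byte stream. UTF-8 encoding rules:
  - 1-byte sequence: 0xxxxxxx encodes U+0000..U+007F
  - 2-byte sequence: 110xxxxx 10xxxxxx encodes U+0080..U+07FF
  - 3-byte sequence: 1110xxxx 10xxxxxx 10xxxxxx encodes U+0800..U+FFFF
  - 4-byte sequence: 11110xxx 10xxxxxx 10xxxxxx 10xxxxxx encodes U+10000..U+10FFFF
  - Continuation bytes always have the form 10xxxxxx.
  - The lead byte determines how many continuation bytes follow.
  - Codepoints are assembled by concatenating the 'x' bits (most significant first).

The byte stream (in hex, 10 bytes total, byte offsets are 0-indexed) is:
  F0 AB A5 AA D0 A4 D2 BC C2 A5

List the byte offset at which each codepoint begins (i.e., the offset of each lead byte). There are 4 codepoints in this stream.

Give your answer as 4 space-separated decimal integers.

Answer: 0 4 6 8

Derivation:
Byte[0]=F0: 4-byte lead, need 3 cont bytes. acc=0x0
Byte[1]=AB: continuation. acc=(acc<<6)|0x2B=0x2B
Byte[2]=A5: continuation. acc=(acc<<6)|0x25=0xAE5
Byte[3]=AA: continuation. acc=(acc<<6)|0x2A=0x2B96A
Completed: cp=U+2B96A (starts at byte 0)
Byte[4]=D0: 2-byte lead, need 1 cont bytes. acc=0x10
Byte[5]=A4: continuation. acc=(acc<<6)|0x24=0x424
Completed: cp=U+0424 (starts at byte 4)
Byte[6]=D2: 2-byte lead, need 1 cont bytes. acc=0x12
Byte[7]=BC: continuation. acc=(acc<<6)|0x3C=0x4BC
Completed: cp=U+04BC (starts at byte 6)
Byte[8]=C2: 2-byte lead, need 1 cont bytes. acc=0x2
Byte[9]=A5: continuation. acc=(acc<<6)|0x25=0xA5
Completed: cp=U+00A5 (starts at byte 8)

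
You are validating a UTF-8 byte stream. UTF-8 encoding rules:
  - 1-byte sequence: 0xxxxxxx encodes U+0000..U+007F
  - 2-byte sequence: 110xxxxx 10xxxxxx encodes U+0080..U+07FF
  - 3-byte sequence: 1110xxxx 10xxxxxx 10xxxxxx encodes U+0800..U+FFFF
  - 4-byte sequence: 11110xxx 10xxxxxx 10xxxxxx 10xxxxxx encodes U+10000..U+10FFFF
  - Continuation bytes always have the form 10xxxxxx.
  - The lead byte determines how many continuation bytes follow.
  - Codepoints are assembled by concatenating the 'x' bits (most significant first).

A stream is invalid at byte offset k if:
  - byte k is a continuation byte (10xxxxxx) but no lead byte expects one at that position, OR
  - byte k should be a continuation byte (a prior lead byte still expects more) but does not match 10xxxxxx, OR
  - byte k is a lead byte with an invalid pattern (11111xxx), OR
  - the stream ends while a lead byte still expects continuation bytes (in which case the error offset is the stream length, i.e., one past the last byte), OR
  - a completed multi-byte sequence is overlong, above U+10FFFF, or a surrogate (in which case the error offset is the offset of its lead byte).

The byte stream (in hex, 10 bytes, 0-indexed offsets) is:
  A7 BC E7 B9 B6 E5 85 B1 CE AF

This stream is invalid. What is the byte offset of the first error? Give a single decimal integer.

Answer: 0

Derivation:
Byte[0]=A7: INVALID lead byte (not 0xxx/110x/1110/11110)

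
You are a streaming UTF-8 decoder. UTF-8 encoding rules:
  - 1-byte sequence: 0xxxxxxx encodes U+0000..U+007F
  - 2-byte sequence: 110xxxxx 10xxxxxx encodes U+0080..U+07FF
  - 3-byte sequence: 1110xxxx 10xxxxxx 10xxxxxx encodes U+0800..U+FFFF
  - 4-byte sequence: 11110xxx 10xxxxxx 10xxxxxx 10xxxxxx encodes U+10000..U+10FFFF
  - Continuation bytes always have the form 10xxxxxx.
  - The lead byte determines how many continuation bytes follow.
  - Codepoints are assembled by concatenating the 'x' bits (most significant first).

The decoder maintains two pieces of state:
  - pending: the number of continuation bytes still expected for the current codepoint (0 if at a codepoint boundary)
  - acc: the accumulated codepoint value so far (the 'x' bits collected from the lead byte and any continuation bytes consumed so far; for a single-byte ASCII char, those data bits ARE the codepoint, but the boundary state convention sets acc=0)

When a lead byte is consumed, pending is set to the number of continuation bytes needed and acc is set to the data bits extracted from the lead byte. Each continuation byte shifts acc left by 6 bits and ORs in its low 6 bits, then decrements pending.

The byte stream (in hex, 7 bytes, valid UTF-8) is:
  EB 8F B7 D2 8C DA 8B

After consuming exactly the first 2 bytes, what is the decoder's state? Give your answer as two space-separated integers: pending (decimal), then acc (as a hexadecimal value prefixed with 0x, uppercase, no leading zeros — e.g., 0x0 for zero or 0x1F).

Byte[0]=EB: 3-byte lead. pending=2, acc=0xB
Byte[1]=8F: continuation. acc=(acc<<6)|0x0F=0x2CF, pending=1

Answer: 1 0x2CF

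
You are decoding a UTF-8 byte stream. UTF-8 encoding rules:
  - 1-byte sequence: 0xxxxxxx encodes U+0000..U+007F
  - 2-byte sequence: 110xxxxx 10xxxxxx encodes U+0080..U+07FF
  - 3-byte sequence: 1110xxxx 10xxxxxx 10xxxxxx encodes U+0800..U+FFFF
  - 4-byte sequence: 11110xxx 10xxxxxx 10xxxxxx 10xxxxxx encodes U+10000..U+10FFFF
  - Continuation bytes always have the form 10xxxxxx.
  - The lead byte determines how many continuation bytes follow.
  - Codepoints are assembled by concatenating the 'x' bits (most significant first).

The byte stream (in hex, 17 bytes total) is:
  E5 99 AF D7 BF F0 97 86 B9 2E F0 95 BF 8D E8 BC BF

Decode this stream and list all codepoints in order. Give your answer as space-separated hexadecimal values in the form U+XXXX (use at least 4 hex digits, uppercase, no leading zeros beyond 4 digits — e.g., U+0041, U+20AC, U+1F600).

Answer: U+566F U+05FF U+171B9 U+002E U+15FCD U+8F3F

Derivation:
Byte[0]=E5: 3-byte lead, need 2 cont bytes. acc=0x5
Byte[1]=99: continuation. acc=(acc<<6)|0x19=0x159
Byte[2]=AF: continuation. acc=(acc<<6)|0x2F=0x566F
Completed: cp=U+566F (starts at byte 0)
Byte[3]=D7: 2-byte lead, need 1 cont bytes. acc=0x17
Byte[4]=BF: continuation. acc=(acc<<6)|0x3F=0x5FF
Completed: cp=U+05FF (starts at byte 3)
Byte[5]=F0: 4-byte lead, need 3 cont bytes. acc=0x0
Byte[6]=97: continuation. acc=(acc<<6)|0x17=0x17
Byte[7]=86: continuation. acc=(acc<<6)|0x06=0x5C6
Byte[8]=B9: continuation. acc=(acc<<6)|0x39=0x171B9
Completed: cp=U+171B9 (starts at byte 5)
Byte[9]=2E: 1-byte ASCII. cp=U+002E
Byte[10]=F0: 4-byte lead, need 3 cont bytes. acc=0x0
Byte[11]=95: continuation. acc=(acc<<6)|0x15=0x15
Byte[12]=BF: continuation. acc=(acc<<6)|0x3F=0x57F
Byte[13]=8D: continuation. acc=(acc<<6)|0x0D=0x15FCD
Completed: cp=U+15FCD (starts at byte 10)
Byte[14]=E8: 3-byte lead, need 2 cont bytes. acc=0x8
Byte[15]=BC: continuation. acc=(acc<<6)|0x3C=0x23C
Byte[16]=BF: continuation. acc=(acc<<6)|0x3F=0x8F3F
Completed: cp=U+8F3F (starts at byte 14)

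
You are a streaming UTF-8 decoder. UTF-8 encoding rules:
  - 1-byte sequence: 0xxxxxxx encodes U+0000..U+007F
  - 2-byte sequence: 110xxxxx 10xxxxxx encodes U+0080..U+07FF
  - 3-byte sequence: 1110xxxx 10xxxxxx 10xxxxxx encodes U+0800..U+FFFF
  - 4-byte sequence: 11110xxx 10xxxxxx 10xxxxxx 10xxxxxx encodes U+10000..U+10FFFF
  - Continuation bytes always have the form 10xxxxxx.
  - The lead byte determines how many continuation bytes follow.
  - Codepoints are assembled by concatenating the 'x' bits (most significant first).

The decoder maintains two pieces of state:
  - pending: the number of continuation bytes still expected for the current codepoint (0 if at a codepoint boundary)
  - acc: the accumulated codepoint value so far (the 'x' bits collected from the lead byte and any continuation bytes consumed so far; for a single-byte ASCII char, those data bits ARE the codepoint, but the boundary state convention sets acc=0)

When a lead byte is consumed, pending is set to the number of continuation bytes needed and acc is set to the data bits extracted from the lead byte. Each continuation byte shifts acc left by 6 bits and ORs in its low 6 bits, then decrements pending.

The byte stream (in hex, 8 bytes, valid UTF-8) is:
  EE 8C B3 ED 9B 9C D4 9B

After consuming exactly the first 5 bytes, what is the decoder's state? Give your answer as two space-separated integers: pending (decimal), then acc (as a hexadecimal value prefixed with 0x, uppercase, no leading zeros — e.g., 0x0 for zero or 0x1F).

Byte[0]=EE: 3-byte lead. pending=2, acc=0xE
Byte[1]=8C: continuation. acc=(acc<<6)|0x0C=0x38C, pending=1
Byte[2]=B3: continuation. acc=(acc<<6)|0x33=0xE333, pending=0
Byte[3]=ED: 3-byte lead. pending=2, acc=0xD
Byte[4]=9B: continuation. acc=(acc<<6)|0x1B=0x35B, pending=1

Answer: 1 0x35B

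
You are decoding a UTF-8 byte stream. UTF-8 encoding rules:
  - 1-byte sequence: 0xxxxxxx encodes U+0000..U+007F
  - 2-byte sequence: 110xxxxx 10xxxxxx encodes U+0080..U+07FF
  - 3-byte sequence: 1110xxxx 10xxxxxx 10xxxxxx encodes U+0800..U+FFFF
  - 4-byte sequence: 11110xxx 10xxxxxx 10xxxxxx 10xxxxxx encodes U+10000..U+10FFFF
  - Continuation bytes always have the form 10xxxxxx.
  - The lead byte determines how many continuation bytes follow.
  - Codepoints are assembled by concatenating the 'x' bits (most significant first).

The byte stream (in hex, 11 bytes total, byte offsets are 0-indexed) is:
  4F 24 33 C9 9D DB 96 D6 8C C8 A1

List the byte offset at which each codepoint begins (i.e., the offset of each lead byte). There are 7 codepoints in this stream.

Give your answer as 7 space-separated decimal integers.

Byte[0]=4F: 1-byte ASCII. cp=U+004F
Byte[1]=24: 1-byte ASCII. cp=U+0024
Byte[2]=33: 1-byte ASCII. cp=U+0033
Byte[3]=C9: 2-byte lead, need 1 cont bytes. acc=0x9
Byte[4]=9D: continuation. acc=(acc<<6)|0x1D=0x25D
Completed: cp=U+025D (starts at byte 3)
Byte[5]=DB: 2-byte lead, need 1 cont bytes. acc=0x1B
Byte[6]=96: continuation. acc=(acc<<6)|0x16=0x6D6
Completed: cp=U+06D6 (starts at byte 5)
Byte[7]=D6: 2-byte lead, need 1 cont bytes. acc=0x16
Byte[8]=8C: continuation. acc=(acc<<6)|0x0C=0x58C
Completed: cp=U+058C (starts at byte 7)
Byte[9]=C8: 2-byte lead, need 1 cont bytes. acc=0x8
Byte[10]=A1: continuation. acc=(acc<<6)|0x21=0x221
Completed: cp=U+0221 (starts at byte 9)

Answer: 0 1 2 3 5 7 9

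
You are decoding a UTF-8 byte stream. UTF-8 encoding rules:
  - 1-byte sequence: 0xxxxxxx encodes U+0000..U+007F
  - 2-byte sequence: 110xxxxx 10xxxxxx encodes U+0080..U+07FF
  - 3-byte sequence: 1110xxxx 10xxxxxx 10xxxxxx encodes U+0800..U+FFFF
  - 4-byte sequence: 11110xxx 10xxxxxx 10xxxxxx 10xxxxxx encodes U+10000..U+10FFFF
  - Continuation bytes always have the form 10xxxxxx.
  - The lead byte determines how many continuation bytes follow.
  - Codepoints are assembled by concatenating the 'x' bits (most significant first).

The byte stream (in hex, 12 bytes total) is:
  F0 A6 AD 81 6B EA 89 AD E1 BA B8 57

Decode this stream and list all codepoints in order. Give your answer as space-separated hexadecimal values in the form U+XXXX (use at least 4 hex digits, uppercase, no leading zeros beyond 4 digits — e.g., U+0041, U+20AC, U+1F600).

Byte[0]=F0: 4-byte lead, need 3 cont bytes. acc=0x0
Byte[1]=A6: continuation. acc=(acc<<6)|0x26=0x26
Byte[2]=AD: continuation. acc=(acc<<6)|0x2D=0x9AD
Byte[3]=81: continuation. acc=(acc<<6)|0x01=0x26B41
Completed: cp=U+26B41 (starts at byte 0)
Byte[4]=6B: 1-byte ASCII. cp=U+006B
Byte[5]=EA: 3-byte lead, need 2 cont bytes. acc=0xA
Byte[6]=89: continuation. acc=(acc<<6)|0x09=0x289
Byte[7]=AD: continuation. acc=(acc<<6)|0x2D=0xA26D
Completed: cp=U+A26D (starts at byte 5)
Byte[8]=E1: 3-byte lead, need 2 cont bytes. acc=0x1
Byte[9]=BA: continuation. acc=(acc<<6)|0x3A=0x7A
Byte[10]=B8: continuation. acc=(acc<<6)|0x38=0x1EB8
Completed: cp=U+1EB8 (starts at byte 8)
Byte[11]=57: 1-byte ASCII. cp=U+0057

Answer: U+26B41 U+006B U+A26D U+1EB8 U+0057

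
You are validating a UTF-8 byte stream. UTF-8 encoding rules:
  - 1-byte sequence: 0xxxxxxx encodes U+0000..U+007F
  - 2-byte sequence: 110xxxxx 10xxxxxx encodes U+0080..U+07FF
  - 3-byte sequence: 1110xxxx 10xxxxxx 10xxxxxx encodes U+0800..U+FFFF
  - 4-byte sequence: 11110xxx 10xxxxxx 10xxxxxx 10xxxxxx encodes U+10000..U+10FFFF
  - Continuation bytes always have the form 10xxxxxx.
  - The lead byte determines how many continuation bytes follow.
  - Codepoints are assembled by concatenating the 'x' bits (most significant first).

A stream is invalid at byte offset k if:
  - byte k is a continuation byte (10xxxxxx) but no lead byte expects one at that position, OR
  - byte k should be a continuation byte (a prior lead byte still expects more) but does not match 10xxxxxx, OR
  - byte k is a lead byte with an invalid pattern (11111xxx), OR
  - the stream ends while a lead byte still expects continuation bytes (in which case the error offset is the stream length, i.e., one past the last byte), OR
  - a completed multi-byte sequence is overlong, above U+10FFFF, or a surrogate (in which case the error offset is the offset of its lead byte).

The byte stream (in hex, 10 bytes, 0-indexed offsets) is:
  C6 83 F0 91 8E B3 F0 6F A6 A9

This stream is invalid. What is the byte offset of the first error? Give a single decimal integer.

Byte[0]=C6: 2-byte lead, need 1 cont bytes. acc=0x6
Byte[1]=83: continuation. acc=(acc<<6)|0x03=0x183
Completed: cp=U+0183 (starts at byte 0)
Byte[2]=F0: 4-byte lead, need 3 cont bytes. acc=0x0
Byte[3]=91: continuation. acc=(acc<<6)|0x11=0x11
Byte[4]=8E: continuation. acc=(acc<<6)|0x0E=0x44E
Byte[5]=B3: continuation. acc=(acc<<6)|0x33=0x113B3
Completed: cp=U+113B3 (starts at byte 2)
Byte[6]=F0: 4-byte lead, need 3 cont bytes. acc=0x0
Byte[7]=6F: expected 10xxxxxx continuation. INVALID

Answer: 7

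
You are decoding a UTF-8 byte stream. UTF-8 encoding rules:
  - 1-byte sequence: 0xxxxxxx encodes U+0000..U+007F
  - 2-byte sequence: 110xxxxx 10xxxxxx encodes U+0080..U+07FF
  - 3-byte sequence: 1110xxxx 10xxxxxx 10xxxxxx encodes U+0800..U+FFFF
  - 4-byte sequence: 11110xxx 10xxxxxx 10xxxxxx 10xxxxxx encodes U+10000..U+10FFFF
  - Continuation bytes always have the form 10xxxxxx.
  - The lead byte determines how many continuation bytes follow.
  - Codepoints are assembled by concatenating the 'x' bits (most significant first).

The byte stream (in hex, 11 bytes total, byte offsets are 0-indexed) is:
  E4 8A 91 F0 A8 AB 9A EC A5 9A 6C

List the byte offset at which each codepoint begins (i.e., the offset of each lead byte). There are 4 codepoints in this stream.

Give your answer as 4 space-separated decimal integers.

Answer: 0 3 7 10

Derivation:
Byte[0]=E4: 3-byte lead, need 2 cont bytes. acc=0x4
Byte[1]=8A: continuation. acc=(acc<<6)|0x0A=0x10A
Byte[2]=91: continuation. acc=(acc<<6)|0x11=0x4291
Completed: cp=U+4291 (starts at byte 0)
Byte[3]=F0: 4-byte lead, need 3 cont bytes. acc=0x0
Byte[4]=A8: continuation. acc=(acc<<6)|0x28=0x28
Byte[5]=AB: continuation. acc=(acc<<6)|0x2B=0xA2B
Byte[6]=9A: continuation. acc=(acc<<6)|0x1A=0x28ADA
Completed: cp=U+28ADA (starts at byte 3)
Byte[7]=EC: 3-byte lead, need 2 cont bytes. acc=0xC
Byte[8]=A5: continuation. acc=(acc<<6)|0x25=0x325
Byte[9]=9A: continuation. acc=(acc<<6)|0x1A=0xC95A
Completed: cp=U+C95A (starts at byte 7)
Byte[10]=6C: 1-byte ASCII. cp=U+006C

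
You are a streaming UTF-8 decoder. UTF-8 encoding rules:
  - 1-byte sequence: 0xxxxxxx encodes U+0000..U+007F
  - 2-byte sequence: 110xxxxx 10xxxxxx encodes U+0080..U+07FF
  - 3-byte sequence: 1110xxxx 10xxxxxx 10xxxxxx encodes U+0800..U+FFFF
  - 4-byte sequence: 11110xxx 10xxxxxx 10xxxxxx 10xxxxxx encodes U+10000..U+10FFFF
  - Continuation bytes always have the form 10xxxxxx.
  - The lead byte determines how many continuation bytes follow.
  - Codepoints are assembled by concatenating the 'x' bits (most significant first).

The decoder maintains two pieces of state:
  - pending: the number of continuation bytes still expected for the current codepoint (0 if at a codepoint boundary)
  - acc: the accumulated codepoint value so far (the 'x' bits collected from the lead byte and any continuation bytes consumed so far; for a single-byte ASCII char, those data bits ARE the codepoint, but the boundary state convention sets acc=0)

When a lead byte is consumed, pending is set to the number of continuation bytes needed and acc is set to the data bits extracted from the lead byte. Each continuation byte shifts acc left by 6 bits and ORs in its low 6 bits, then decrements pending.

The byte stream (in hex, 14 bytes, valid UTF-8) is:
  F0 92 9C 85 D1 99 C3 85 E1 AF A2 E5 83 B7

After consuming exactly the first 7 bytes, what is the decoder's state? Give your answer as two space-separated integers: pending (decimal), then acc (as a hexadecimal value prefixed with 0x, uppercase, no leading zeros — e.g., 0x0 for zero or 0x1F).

Answer: 1 0x3

Derivation:
Byte[0]=F0: 4-byte lead. pending=3, acc=0x0
Byte[1]=92: continuation. acc=(acc<<6)|0x12=0x12, pending=2
Byte[2]=9C: continuation. acc=(acc<<6)|0x1C=0x49C, pending=1
Byte[3]=85: continuation. acc=(acc<<6)|0x05=0x12705, pending=0
Byte[4]=D1: 2-byte lead. pending=1, acc=0x11
Byte[5]=99: continuation. acc=(acc<<6)|0x19=0x459, pending=0
Byte[6]=C3: 2-byte lead. pending=1, acc=0x3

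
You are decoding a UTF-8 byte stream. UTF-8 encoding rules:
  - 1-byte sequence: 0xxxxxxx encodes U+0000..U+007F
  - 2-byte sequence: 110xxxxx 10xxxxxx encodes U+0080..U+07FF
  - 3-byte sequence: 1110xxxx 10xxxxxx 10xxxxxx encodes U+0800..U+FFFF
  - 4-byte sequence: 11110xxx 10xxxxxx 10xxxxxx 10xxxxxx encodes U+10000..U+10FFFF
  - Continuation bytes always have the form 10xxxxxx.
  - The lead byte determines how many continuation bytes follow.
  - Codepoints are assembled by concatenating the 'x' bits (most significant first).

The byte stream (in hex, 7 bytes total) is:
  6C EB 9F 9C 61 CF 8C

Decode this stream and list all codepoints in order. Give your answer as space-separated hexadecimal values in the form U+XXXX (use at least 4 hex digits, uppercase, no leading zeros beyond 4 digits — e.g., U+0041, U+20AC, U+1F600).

Byte[0]=6C: 1-byte ASCII. cp=U+006C
Byte[1]=EB: 3-byte lead, need 2 cont bytes. acc=0xB
Byte[2]=9F: continuation. acc=(acc<<6)|0x1F=0x2DF
Byte[3]=9C: continuation. acc=(acc<<6)|0x1C=0xB7DC
Completed: cp=U+B7DC (starts at byte 1)
Byte[4]=61: 1-byte ASCII. cp=U+0061
Byte[5]=CF: 2-byte lead, need 1 cont bytes. acc=0xF
Byte[6]=8C: continuation. acc=(acc<<6)|0x0C=0x3CC
Completed: cp=U+03CC (starts at byte 5)

Answer: U+006C U+B7DC U+0061 U+03CC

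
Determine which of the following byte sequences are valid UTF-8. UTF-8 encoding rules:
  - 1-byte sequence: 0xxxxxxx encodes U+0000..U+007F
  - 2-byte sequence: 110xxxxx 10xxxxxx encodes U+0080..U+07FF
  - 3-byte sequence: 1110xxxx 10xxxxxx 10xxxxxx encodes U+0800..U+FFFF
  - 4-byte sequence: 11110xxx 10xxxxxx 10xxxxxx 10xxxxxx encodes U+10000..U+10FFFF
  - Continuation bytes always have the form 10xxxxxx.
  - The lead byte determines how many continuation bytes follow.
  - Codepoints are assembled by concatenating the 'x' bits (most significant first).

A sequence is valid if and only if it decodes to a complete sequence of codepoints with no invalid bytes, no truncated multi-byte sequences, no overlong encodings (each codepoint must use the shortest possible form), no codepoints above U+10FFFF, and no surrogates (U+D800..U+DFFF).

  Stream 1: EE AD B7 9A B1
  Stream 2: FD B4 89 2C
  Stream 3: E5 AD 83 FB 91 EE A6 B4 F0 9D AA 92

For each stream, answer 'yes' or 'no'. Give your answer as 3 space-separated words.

Answer: no no no

Derivation:
Stream 1: error at byte offset 3. INVALID
Stream 2: error at byte offset 0. INVALID
Stream 3: error at byte offset 3. INVALID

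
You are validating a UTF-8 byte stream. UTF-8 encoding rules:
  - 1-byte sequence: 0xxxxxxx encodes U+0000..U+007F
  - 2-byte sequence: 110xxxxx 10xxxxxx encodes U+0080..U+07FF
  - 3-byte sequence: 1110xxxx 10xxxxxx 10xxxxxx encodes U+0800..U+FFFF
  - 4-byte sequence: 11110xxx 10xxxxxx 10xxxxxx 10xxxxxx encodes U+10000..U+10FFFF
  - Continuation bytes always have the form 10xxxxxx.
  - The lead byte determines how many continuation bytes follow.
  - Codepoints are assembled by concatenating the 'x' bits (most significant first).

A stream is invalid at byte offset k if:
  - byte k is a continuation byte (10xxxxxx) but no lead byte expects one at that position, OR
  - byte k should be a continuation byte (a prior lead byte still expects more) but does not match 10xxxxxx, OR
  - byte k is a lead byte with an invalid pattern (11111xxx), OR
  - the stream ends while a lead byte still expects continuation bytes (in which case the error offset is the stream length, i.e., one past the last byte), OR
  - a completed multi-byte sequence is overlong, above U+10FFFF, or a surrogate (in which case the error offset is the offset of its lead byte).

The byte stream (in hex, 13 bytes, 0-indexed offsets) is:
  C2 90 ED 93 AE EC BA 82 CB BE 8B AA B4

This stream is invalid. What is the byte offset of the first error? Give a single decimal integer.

Answer: 10

Derivation:
Byte[0]=C2: 2-byte lead, need 1 cont bytes. acc=0x2
Byte[1]=90: continuation. acc=(acc<<6)|0x10=0x90
Completed: cp=U+0090 (starts at byte 0)
Byte[2]=ED: 3-byte lead, need 2 cont bytes. acc=0xD
Byte[3]=93: continuation. acc=(acc<<6)|0x13=0x353
Byte[4]=AE: continuation. acc=(acc<<6)|0x2E=0xD4EE
Completed: cp=U+D4EE (starts at byte 2)
Byte[5]=EC: 3-byte lead, need 2 cont bytes. acc=0xC
Byte[6]=BA: continuation. acc=(acc<<6)|0x3A=0x33A
Byte[7]=82: continuation. acc=(acc<<6)|0x02=0xCE82
Completed: cp=U+CE82 (starts at byte 5)
Byte[8]=CB: 2-byte lead, need 1 cont bytes. acc=0xB
Byte[9]=BE: continuation. acc=(acc<<6)|0x3E=0x2FE
Completed: cp=U+02FE (starts at byte 8)
Byte[10]=8B: INVALID lead byte (not 0xxx/110x/1110/11110)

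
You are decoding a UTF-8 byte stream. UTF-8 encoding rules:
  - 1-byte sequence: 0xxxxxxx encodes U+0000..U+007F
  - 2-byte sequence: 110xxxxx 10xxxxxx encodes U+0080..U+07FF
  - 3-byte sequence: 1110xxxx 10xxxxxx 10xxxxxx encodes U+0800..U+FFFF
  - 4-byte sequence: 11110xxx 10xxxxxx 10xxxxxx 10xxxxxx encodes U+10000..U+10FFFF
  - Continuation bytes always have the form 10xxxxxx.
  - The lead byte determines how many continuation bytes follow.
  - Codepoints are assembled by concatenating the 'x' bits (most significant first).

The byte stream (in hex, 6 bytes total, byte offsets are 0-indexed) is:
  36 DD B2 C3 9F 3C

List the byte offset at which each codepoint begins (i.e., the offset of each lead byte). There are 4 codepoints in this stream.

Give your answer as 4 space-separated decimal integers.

Byte[0]=36: 1-byte ASCII. cp=U+0036
Byte[1]=DD: 2-byte lead, need 1 cont bytes. acc=0x1D
Byte[2]=B2: continuation. acc=(acc<<6)|0x32=0x772
Completed: cp=U+0772 (starts at byte 1)
Byte[3]=C3: 2-byte lead, need 1 cont bytes. acc=0x3
Byte[4]=9F: continuation. acc=(acc<<6)|0x1F=0xDF
Completed: cp=U+00DF (starts at byte 3)
Byte[5]=3C: 1-byte ASCII. cp=U+003C

Answer: 0 1 3 5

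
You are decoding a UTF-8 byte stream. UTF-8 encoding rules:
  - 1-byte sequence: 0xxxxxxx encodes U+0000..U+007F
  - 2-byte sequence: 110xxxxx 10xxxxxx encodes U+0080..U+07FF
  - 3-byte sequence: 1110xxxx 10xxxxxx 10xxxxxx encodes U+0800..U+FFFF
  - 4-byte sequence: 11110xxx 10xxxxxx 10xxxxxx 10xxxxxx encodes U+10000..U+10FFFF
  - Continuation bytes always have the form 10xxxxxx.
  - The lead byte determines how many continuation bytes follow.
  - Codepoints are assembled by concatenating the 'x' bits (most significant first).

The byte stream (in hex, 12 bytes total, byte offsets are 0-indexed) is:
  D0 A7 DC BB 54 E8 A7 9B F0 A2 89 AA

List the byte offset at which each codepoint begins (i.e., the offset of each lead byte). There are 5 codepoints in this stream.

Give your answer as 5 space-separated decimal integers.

Byte[0]=D0: 2-byte lead, need 1 cont bytes. acc=0x10
Byte[1]=A7: continuation. acc=(acc<<6)|0x27=0x427
Completed: cp=U+0427 (starts at byte 0)
Byte[2]=DC: 2-byte lead, need 1 cont bytes. acc=0x1C
Byte[3]=BB: continuation. acc=(acc<<6)|0x3B=0x73B
Completed: cp=U+073B (starts at byte 2)
Byte[4]=54: 1-byte ASCII. cp=U+0054
Byte[5]=E8: 3-byte lead, need 2 cont bytes. acc=0x8
Byte[6]=A7: continuation. acc=(acc<<6)|0x27=0x227
Byte[7]=9B: continuation. acc=(acc<<6)|0x1B=0x89DB
Completed: cp=U+89DB (starts at byte 5)
Byte[8]=F0: 4-byte lead, need 3 cont bytes. acc=0x0
Byte[9]=A2: continuation. acc=(acc<<6)|0x22=0x22
Byte[10]=89: continuation. acc=(acc<<6)|0x09=0x889
Byte[11]=AA: continuation. acc=(acc<<6)|0x2A=0x2226A
Completed: cp=U+2226A (starts at byte 8)

Answer: 0 2 4 5 8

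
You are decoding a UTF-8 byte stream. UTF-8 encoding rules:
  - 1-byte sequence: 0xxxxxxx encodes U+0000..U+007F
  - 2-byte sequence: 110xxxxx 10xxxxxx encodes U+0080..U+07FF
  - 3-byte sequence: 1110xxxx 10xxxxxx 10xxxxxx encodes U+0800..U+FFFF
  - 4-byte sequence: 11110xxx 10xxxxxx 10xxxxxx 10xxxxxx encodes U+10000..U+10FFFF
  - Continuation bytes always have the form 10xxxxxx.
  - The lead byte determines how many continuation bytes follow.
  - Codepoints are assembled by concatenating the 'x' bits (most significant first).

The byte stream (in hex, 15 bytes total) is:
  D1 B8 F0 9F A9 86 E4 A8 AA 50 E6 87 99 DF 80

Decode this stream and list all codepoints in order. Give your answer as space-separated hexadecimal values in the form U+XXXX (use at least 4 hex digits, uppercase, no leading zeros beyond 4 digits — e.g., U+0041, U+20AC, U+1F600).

Answer: U+0478 U+1FA46 U+4A2A U+0050 U+61D9 U+07C0

Derivation:
Byte[0]=D1: 2-byte lead, need 1 cont bytes. acc=0x11
Byte[1]=B8: continuation. acc=(acc<<6)|0x38=0x478
Completed: cp=U+0478 (starts at byte 0)
Byte[2]=F0: 4-byte lead, need 3 cont bytes. acc=0x0
Byte[3]=9F: continuation. acc=(acc<<6)|0x1F=0x1F
Byte[4]=A9: continuation. acc=(acc<<6)|0x29=0x7E9
Byte[5]=86: continuation. acc=(acc<<6)|0x06=0x1FA46
Completed: cp=U+1FA46 (starts at byte 2)
Byte[6]=E4: 3-byte lead, need 2 cont bytes. acc=0x4
Byte[7]=A8: continuation. acc=(acc<<6)|0x28=0x128
Byte[8]=AA: continuation. acc=(acc<<6)|0x2A=0x4A2A
Completed: cp=U+4A2A (starts at byte 6)
Byte[9]=50: 1-byte ASCII. cp=U+0050
Byte[10]=E6: 3-byte lead, need 2 cont bytes. acc=0x6
Byte[11]=87: continuation. acc=(acc<<6)|0x07=0x187
Byte[12]=99: continuation. acc=(acc<<6)|0x19=0x61D9
Completed: cp=U+61D9 (starts at byte 10)
Byte[13]=DF: 2-byte lead, need 1 cont bytes. acc=0x1F
Byte[14]=80: continuation. acc=(acc<<6)|0x00=0x7C0
Completed: cp=U+07C0 (starts at byte 13)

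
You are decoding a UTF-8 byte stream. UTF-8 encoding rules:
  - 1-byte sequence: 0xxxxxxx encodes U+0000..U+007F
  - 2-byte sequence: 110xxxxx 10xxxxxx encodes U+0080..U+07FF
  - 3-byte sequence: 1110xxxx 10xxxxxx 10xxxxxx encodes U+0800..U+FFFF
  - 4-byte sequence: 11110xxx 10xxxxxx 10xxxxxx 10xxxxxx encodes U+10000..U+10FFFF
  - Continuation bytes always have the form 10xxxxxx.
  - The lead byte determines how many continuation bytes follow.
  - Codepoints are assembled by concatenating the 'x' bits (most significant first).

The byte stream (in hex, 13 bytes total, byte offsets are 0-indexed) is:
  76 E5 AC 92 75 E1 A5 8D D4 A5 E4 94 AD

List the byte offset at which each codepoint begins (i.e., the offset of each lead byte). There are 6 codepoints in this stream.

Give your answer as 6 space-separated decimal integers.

Answer: 0 1 4 5 8 10

Derivation:
Byte[0]=76: 1-byte ASCII. cp=U+0076
Byte[1]=E5: 3-byte lead, need 2 cont bytes. acc=0x5
Byte[2]=AC: continuation. acc=(acc<<6)|0x2C=0x16C
Byte[3]=92: continuation. acc=(acc<<6)|0x12=0x5B12
Completed: cp=U+5B12 (starts at byte 1)
Byte[4]=75: 1-byte ASCII. cp=U+0075
Byte[5]=E1: 3-byte lead, need 2 cont bytes. acc=0x1
Byte[6]=A5: continuation. acc=(acc<<6)|0x25=0x65
Byte[7]=8D: continuation. acc=(acc<<6)|0x0D=0x194D
Completed: cp=U+194D (starts at byte 5)
Byte[8]=D4: 2-byte lead, need 1 cont bytes. acc=0x14
Byte[9]=A5: continuation. acc=(acc<<6)|0x25=0x525
Completed: cp=U+0525 (starts at byte 8)
Byte[10]=E4: 3-byte lead, need 2 cont bytes. acc=0x4
Byte[11]=94: continuation. acc=(acc<<6)|0x14=0x114
Byte[12]=AD: continuation. acc=(acc<<6)|0x2D=0x452D
Completed: cp=U+452D (starts at byte 10)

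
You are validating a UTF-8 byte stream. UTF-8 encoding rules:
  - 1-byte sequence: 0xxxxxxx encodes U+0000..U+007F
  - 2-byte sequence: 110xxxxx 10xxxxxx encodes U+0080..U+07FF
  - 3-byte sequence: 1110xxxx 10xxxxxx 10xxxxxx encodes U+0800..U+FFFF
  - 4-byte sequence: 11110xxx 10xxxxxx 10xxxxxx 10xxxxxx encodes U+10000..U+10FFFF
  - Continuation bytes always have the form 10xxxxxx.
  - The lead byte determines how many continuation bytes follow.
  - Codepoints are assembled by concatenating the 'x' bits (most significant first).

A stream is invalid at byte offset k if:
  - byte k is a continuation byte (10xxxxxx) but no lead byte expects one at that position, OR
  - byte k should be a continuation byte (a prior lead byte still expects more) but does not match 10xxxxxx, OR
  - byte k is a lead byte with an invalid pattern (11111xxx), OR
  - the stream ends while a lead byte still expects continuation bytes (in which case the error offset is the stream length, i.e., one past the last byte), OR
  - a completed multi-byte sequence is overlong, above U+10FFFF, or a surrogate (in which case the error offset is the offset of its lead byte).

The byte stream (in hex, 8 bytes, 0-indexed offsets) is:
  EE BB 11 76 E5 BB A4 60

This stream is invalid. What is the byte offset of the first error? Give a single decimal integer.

Answer: 2

Derivation:
Byte[0]=EE: 3-byte lead, need 2 cont bytes. acc=0xE
Byte[1]=BB: continuation. acc=(acc<<6)|0x3B=0x3BB
Byte[2]=11: expected 10xxxxxx continuation. INVALID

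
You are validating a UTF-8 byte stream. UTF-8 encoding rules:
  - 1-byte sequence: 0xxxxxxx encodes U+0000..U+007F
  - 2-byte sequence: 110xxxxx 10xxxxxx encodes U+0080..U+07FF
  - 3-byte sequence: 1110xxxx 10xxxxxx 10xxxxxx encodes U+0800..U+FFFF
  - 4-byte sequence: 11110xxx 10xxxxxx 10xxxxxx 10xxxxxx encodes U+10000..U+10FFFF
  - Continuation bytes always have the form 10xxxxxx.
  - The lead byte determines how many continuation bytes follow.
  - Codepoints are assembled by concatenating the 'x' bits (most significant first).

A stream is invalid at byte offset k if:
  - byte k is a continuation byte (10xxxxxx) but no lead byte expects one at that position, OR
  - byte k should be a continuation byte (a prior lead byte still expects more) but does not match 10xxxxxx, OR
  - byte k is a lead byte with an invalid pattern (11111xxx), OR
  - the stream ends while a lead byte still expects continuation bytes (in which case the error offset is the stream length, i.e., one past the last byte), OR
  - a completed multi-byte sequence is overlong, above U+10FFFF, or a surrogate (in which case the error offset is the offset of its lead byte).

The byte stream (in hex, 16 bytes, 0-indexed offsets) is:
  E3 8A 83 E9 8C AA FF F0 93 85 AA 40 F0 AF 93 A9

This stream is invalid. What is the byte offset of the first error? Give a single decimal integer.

Byte[0]=E3: 3-byte lead, need 2 cont bytes. acc=0x3
Byte[1]=8A: continuation. acc=(acc<<6)|0x0A=0xCA
Byte[2]=83: continuation. acc=(acc<<6)|0x03=0x3283
Completed: cp=U+3283 (starts at byte 0)
Byte[3]=E9: 3-byte lead, need 2 cont bytes. acc=0x9
Byte[4]=8C: continuation. acc=(acc<<6)|0x0C=0x24C
Byte[5]=AA: continuation. acc=(acc<<6)|0x2A=0x932A
Completed: cp=U+932A (starts at byte 3)
Byte[6]=FF: INVALID lead byte (not 0xxx/110x/1110/11110)

Answer: 6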